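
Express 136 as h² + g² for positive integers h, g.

We need to find integers h, g > 0 such that h² + g² = 136.
Trying h = 6: g² = 136 - 6² = 136 - 36 = 100
g = 10
Check: 6² + 10² = 36 + 100 = 136 ✓

136 = 6² + 10²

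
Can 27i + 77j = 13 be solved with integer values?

Step 1: Compute gcd(27, 77).
gcd(27, 77) = 1

Step 2: Check divisibility.
Does 1 divide 13? 13 = 1 x 13, so yes.

By the theorem on linear Diophantine equations, 27i + 77j = 13 has integer solutions if and only if gcd(27, 77) divides 13. Since 1 | 13, solutions exist.

Yes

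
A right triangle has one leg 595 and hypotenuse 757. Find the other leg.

b² = c² - a² = 573049 - 354025 = 219024
b = 468

468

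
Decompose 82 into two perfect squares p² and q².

We need to find integers p, q > 0 such that p² + q² = 82.
Trying p = 1: q² = 82 - 1² = 82 - 1 = 81
q = 9
Check: 1² + 9² = 1 + 81 = 82 ✓

82 = 1² + 9²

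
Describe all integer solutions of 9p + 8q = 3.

Step 1: Compute gcd(9, 8) = 1.
Since 1 divides 3, solutions exist.

Step 2: Find a particular solution using extended Euclidean algorithm.
We get p₀ = 3, q₀ = -3.
Check: 9*3 + 8*-3 = 3 = 3 ✓

Step 3: Write the general solution.
p = 3 + (8/1)t = 3 + 8t
q = -3 - (9/1)t = -3 - 9t
for any integer t.

p = 3 + 8t, q = -3 - 9t for integer t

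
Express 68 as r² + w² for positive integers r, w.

We need to find integers r, w > 0 such that r² + w² = 68.
Trying r = 2: w² = 68 - 2² = 68 - 4 = 64
w = 8
Check: 2² + 8² = 4 + 64 = 68 ✓

68 = 2² + 8²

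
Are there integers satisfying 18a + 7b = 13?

Step 1: Compute gcd(18, 7).
gcd(18, 7) = 1

Step 2: Check divisibility.
Does 1 divide 13? 13 = 1 x 13, so yes.

By the theorem on linear Diophantine equations, 18a + 7b = 13 has integer solutions if and only if gcd(18, 7) divides 13. Since 1 | 13, solutions exist.

Yes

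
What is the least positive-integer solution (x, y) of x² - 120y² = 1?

We seek the smallest positive integers (x, y) with x² - 120y² = 1, i.e., x² = 120y² + 1.
Try successive y values:
y = 1: x² = 120·1² + 1 = 121, x = 11 ✓

Verify: 11² - 120·1² = 121 - 120 = 1 ✓

x = 11, y = 1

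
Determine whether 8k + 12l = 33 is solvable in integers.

Step 1: Compute gcd(8, 12).
gcd(8, 12) = 4

Step 2: Check divisibility.
Does 4 divide 33? 33 = 4 x 8 + 1, so no.

By the theorem on linear Diophantine equations, 8k + 12l = 33 has integer solutions if and only if gcd(8, 12) divides 33. Since 4 does not divide 33, no solutions exist.

No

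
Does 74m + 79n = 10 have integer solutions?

Step 1: Compute gcd(74, 79).
gcd(74, 79) = 1

Step 2: Check divisibility.
Does 1 divide 10? 10 = 1 x 10, so yes.

By the theorem on linear Diophantine equations, 74m + 79n = 10 has integer solutions if and only if gcd(74, 79) divides 10. Since 1 | 10, solutions exist.

Yes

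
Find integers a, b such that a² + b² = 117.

We need to find integers a, b > 0 such that a² + b² = 117.
Trying a = 6: b² = 117 - 6² = 117 - 36 = 81
b = 9
Check: 6² + 9² = 36 + 81 = 117 ✓

117 = 6² + 9²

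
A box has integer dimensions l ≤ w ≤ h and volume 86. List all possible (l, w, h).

Iterate l from 1 to ⌊86^(1/3)⌋. For each l dividing 86, iterate w ≥ l with w dividing 86/l, and set h = 86/(l·w).
Triples found (2): (1×1×86), (1×2×43)

(1×1×86), (1×2×43)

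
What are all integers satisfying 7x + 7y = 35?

Step 1: Compute gcd(7, 7) = 7.
Since 7 divides 35, solutions exist.

Step 2: Find a particular solution using extended Euclidean algorithm.
We get x₀ = 0, y₀ = 5.
Check: 7*0 + 7*5 = 35 = 35 ✓

Step 3: Write the general solution.
x = 0 + (7/7)t = 0 + 1t
y = 5 - (7/7)t = 5 - 1t
for any integer t.

x = 0 + 1t, y = 5 - 1t for integer t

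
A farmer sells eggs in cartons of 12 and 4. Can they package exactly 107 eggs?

We need non-negative a, b with 12a + 4b = 107.
gcd(12, 4) = 4, and 4 does not divide 107.
No integer solutions exist.

No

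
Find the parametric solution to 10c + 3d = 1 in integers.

Step 1: Compute gcd(10, 3) = 1.
Since 1 divides 1, solutions exist.

Step 2: Find a particular solution using extended Euclidean algorithm.
We get c₀ = 1, d₀ = -3.
Check: 10*1 + 3*-3 = 1 = 1 ✓

Step 3: Write the general solution.
c = 1 + (3/1)t = 1 + 3t
d = -3 - (10/1)t = -3 - 10t
for any integer t.

c = 1 + 3t, d = -3 - 10t for integer t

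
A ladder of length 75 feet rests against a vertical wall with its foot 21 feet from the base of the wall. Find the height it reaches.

The ladder, wall, and ground form a right triangle with hypotenuse 75 and one leg 21.
By the Pythagorean theorem: h² = 75² - 21² = 5625 - 441 = 5184
h = √5184 = 72 feet

72 feet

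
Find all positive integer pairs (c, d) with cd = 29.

The positive divisors of 29 are: 1, 29.
Each divisor d gives the pair (d, 29/d):
(1, 29), (29, 1)

(1, 29), (29, 1)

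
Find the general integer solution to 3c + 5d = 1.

Step 1: Compute gcd(3, 5) = 1.
Since 1 divides 1, solutions exist.

Step 2: Find a particular solution using extended Euclidean algorithm.
We get c₀ = 2, d₀ = -1.
Check: 3*2 + 5*-1 = 1 = 1 ✓

Step 3: Write the general solution.
c = 2 + (5/1)t = 2 + 5t
d = -1 - (3/1)t = -1 - 3t
for any integer t.

c = 2 + 5t, d = -1 - 3t for integer t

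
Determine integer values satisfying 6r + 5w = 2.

Step 1: Check solvability.
gcd(6, 5) = 1
Since 1 divides 2, solutions exist.

Step 2: Apply extended Euclidean algorithm to find gcd.
We find integers such that 6*x0 + 5*y0 = 1

Step 3: Scale the particular solution.
Multiply by 2/1 = 2:
r = 2, w = -2

Step 4: Verify.
6*(2) + 5*(-2) = 2 = 2 ✓

r = 2, w = -2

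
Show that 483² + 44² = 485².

Compute a² + b² = 483² + 44² = 233289 + 1936 = 235225
Compute c² = 485² = 235225
Since 235225 = 235225, confirmed.

Yes, it is a Pythagorean triple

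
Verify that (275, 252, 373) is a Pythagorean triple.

Compute a² + b²:
275² + 252² = 75625 + 63504 = 139129
Compute c²:
373² = 139129
Since 139129 = 139129, it is a Pythagorean triple.

Yes, it is a Pythagorean triple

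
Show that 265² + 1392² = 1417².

Compute a² + b² = 265² + 1392² = 70225 + 1937664 = 2007889
Compute c² = 1417² = 2007889
Since 2007889 = 2007889, confirmed.

Yes, it is a Pythagorean triple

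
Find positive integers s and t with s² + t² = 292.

We need to find integers s, t > 0 such that s² + t² = 292.
Trying s = 6: t² = 292 - 6² = 292 - 36 = 256
t = 16
Check: 6² + 16² = 36 + 256 = 292 ✓

292 = 6² + 16²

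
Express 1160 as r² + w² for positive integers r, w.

We need to find integers r, w > 0 such that r² + w² = 1160.
Trying r = 2: w² = 1160 - 2² = 1160 - 4 = 1156
w = 34
Check: 2² + 34² = 4 + 1156 = 1160 ✓

1160 = 2² + 34²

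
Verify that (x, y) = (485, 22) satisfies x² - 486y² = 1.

Compute x² = 485² = 235225
Compute 486y² = 486·22² = 486·484 = 235224
x² - 486y² = 235225 - 235224 = 1
Since this equals 1, (485, 22) is a solution.

Yes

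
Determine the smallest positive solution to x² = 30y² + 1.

We seek the smallest positive integers (x, y) with x² - 30y² = 1, i.e., x² = 30y² + 1.
Try successive y values:
y = 1: x² = 30·1² + 1 = 31, not a perfect square
y = 2: x² = 30·2² + 1 = 121, x = 11 ✓

Verify: 11² - 30·2² = 121 - 120 = 1 ✓

x = 11, y = 2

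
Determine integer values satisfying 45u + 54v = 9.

Step 1: Check solvability.
gcd(45, 54) = 9
Since 9 divides 9, solutions exist.

Step 2: Apply extended Euclidean algorithm to find gcd.
We find integers such that 45*x0 + 54*y0 = 9

Step 3: Scale the particular solution.
Multiply by 9/9 = 1:
u = -1, v = 1

Step 4: Verify.
45*(-1) + 54*(1) = 9 = 9 ✓

u = -1, v = 1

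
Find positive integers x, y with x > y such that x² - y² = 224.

Factor: x² - y² = (x+y)(x-y) = 224.
We need two factors of 224 with the same parity.
Use x+y = 112 and x-y = 2 (product 112·2 = 224).
Adding: 2x = 114, so x = 57.
Subtracting: 2y = 110, so y = 55.
Check: 57² - 55² = 3249 - 3025 = 224 ✓

x = 57, y = 55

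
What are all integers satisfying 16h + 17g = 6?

Step 1: Compute gcd(16, 17) = 1.
Since 1 divides 6, solutions exist.

Step 2: Find a particular solution using extended Euclidean algorithm.
We get h₀ = -6, g₀ = 6.
Check: 16*-6 + 17*6 = 6 = 6 ✓

Step 3: Write the general solution.
h = -6 + (17/1)t = -6 + 17t
g = 6 - (16/1)t = 6 - 16t
for any integer t.

h = -6 + 17t, g = 6 - 16t for integer t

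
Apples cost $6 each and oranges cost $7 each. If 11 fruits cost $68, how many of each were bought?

Let a = apples, o = oranges.
a + o = 11
6a + 7o = 68
Substitute o = 11 - a:
6a + 7(11 - a) = 68
(6 - 7)a = 68 - 77
-1a = -9
a = 9, o = 11 - 9 = 2

Apples: 9, Oranges: 2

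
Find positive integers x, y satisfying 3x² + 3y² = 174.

Try small values of x and check whether (174 - 3x²)/3 is a perfect square.
x = 7: 3·7² = 147, so 3y² = 174 - 147 = 27, giving y² = 9, y = 3.
Check: 3·7² + 3·3² = 147 + 27 = 174 ✓

x = 7, y = 3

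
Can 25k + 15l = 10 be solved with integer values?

Step 1: Compute gcd(25, 15).
gcd(25, 15) = 5

Step 2: Check divisibility.
Does 5 divide 10? 10 = 5 x 2, so yes.

By the theorem on linear Diophantine equations, 25k + 15l = 10 has integer solutions if and only if gcd(25, 15) divides 10. Since 5 | 10, solutions exist.

Yes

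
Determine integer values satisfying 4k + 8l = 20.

Step 1: Check solvability.
gcd(4, 8) = 4
Since 4 divides 20, solutions exist.

Step 2: Apply extended Euclidean algorithm to find gcd.
We find integers such that 4*x0 + 8*y0 = 4

Step 3: Scale the particular solution.
Multiply by 20/4 = 5:
k = 5, l = 0

Step 4: Verify.
4*(5) + 8*(0) = 20 = 20 ✓

k = 5, l = 0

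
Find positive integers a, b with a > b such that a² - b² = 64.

Factor: a² - b² = (a+b)(a-b) = 64.
We need two factors of 64 with the same parity.
Use a+b = 32 and a-b = 2 (product 32·2 = 64).
Adding: 2a = 34, so a = 17.
Subtracting: 2b = 30, so b = 15.
Check: 17² - 15² = 289 - 225 = 64 ✓

a = 17, b = 15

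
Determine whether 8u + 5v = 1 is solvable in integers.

Step 1: Compute gcd(8, 5).
gcd(8, 5) = 1

Step 2: Check divisibility.
Does 1 divide 1? 1 = 1 x 1, so yes.

By the theorem on linear Diophantine equations, 8u + 5v = 1 has integer solutions if and only if gcd(8, 5) divides 1. Since 1 | 1, solutions exist.

Yes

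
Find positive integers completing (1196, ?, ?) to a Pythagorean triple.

We need the other leg and hypotenuse such that 1196² + x² = c².
Take x = 147, c = 1205: 1196² + 147² = 1430416 + 21609 = 1452025 = 1205² ✓
Triple: (147, 1196, 1205)

(147, 1196, 1205)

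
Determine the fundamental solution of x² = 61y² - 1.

We need x² = 61y² - 1. Try successive y:
y = 1: x² = 61·1² - 1 = 60, not a perfect square
y = 2: x² = 61·2² - 1 = 243, not a perfect square
y = 3: x² = 61·3² - 1 = 548, not a perfect square
...
y = 3805: x² = 61·3805² - 1 = 883159524 = 29718² ✓
Check: 29718² - 61·3805² = 883159524 - 883159525 = -1 ✓

x = 29718, y = 3805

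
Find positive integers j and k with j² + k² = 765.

We need to find integers j, k > 0 such that j² + k² = 765.
Trying j = 6: k² = 765 - 6² = 765 - 36 = 729
k = 27
Check: 6² + 27² = 36 + 729 = 765 ✓

765 = 6² + 27²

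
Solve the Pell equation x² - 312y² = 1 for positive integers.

We seek the smallest positive integers (x, y) with x² - 312y² = 1, i.e., x² = 312y² + 1.
Try successive y values:
y = 1: x² = 312·1² + 1 = 313, not a perfect square
y = 2: x² = 312·2² + 1 = 1249, not a perfect square
y = 3: x² = 312·3² + 1 = 2809, x = 53 ✓

Verify: 53² - 312·3² = 2809 - 2808 = 1 ✓

x = 53, y = 3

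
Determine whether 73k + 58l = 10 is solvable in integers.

Step 1: Compute gcd(73, 58).
gcd(73, 58) = 1

Step 2: Check divisibility.
Does 1 divide 10? 10 = 1 x 10, so yes.

By the theorem on linear Diophantine equations, 73k + 58l = 10 has integer solutions if and only if gcd(73, 58) divides 10. Since 1 | 10, solutions exist.

Yes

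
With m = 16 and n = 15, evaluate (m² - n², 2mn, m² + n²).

a = m² - n² = 256 - 225 = 31
b = 2mn = 2·16·15 = 480
c = m² + n² = 256 + 225 = 481
Verify: 31² + 480² = 961 + 230400 = 231361 = 481² ✓

(31, 480, 481)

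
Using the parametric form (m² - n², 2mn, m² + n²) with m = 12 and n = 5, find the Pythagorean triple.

a = m² - n² = 12² - 5² = 144 - 25 = 119
b = 2mn = 2·12·5 = 120
c = m² + n² = 144 + 25 = 169
Verify: 119² + 120² = 14161 + 14400 = 28561 = 169² ✓

(119, 120, 169)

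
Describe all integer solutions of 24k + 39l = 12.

Step 1: Compute gcd(24, 39) = 3.
Since 3 divides 12, solutions exist.

Step 2: Find a particular solution using extended Euclidean algorithm.
We get k₀ = 20, l₀ = -12.
Check: 24*20 + 39*-12 = 12 = 12 ✓

Step 3: Write the general solution.
k = 20 + (39/3)t = 20 + 13t
l = -12 - (24/3)t = -12 - 8t
for any integer t.

k = 20 + 13t, l = -12 - 8t for integer t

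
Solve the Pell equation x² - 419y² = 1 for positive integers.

We seek the smallest positive integers (x, y) with x² - 419y² = 1, i.e., x² = 419y² + 1.
Try successive y values:
y = 1: x² = 419·1² + 1 = 420, not a perfect square
y = 2: x² = 419·2² + 1 = 1677, not a perfect square
y = 3: x² = 419·3² + 1 = 3772, not a perfect square
... continuing the search (or via continued fractions) ...
y = 13198911: x² = 419·13198911² + 1 = 72994514414500900, x = 270174970 ✓

Verify: 270174970² - 419·13198911² = 72994514414500900 - 72994514414500899 = 1 ✓

x = 270174970, y = 13198911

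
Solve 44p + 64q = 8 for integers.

Step 1: Check solvability.
gcd(44, 64) = 4
Since 4 divides 8, solutions exist.

Step 2: Apply extended Euclidean algorithm to find gcd.
We find integers such that 44*x0 + 64*y0 = 4

Step 3: Scale the particular solution.
Multiply by 8/4 = 2:
p = 6, q = -4

Step 4: Verify.
44*(6) + 64*(-4) = 8 = 8 ✓

p = 6, q = -4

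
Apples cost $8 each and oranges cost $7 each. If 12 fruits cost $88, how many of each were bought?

Let a = apples, o = oranges.
a + o = 12
8a + 7o = 88
Substitute o = 12 - a:
8a + 7(12 - a) = 88
(8 - 7)a = 88 - 84
1a = 4
a = 4, o = 12 - 4 = 8

Apples: 4, Oranges: 8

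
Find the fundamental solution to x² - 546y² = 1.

We seek the smallest positive integers (x, y) with x² - 546y² = 1, i.e., x² = 546y² + 1.
Try successive y values:
y = 1: x² = 546·1² + 1 = 547, not a perfect square
y = 2: x² = 546·2² + 1 = 2185, not a perfect square
y = 3: x² = 546·3² + 1 = 4915, not a perfect square
... continuing the search (or via continued fractions) ...
y = 30: x² = 546·30² + 1 = 491401, x = 701 ✓

Verify: 701² - 546·30² = 491401 - 491400 = 1 ✓

x = 701, y = 30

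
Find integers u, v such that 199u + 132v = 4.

Step 1: Check solvability.
gcd(199, 132) = 1
Since 1 divides 4, solutions exist.

Step 2: Apply extended Euclidean algorithm to find gcd.
We find integers such that 199*x0 + 132*y0 = 1

Step 3: Scale the particular solution.
Multiply by 4/1 = 4:
u = -260, v = 392

Step 4: Verify.
199*(-260) + 132*(392) = 4 = 4 ✓

u = -260, v = 392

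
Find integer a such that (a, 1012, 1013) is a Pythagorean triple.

a² = c² - b² = 1013² - 1012² = 1026169 - 1024144 = 2025
a = sqrt(2025) = 45

45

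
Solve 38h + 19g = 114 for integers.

Step 1: Check solvability.
gcd(38, 19) = 19
Since 19 divides 114, solutions exist.

Step 2: Apply extended Euclidean algorithm to find gcd.
We find integers such that 38*x0 + 19*y0 = 19

Step 3: Scale the particular solution.
Multiply by 114/19 = 6:
h = 0, g = 6

Step 4: Verify.
38*(0) + 19*(6) = 114 = 114 ✓

h = 0, g = 6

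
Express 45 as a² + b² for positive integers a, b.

We need to find integers a, b > 0 such that a² + b² = 45.
Trying a = 3: b² = 45 - 3² = 45 - 9 = 36
b = 6
Check: 3² + 6² = 9 + 36 = 45 ✓

45 = 3² + 6²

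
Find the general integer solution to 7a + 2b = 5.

Step 1: Compute gcd(7, 2) = 1.
Since 1 divides 5, solutions exist.

Step 2: Find a particular solution using extended Euclidean algorithm.
We get a₀ = 5, b₀ = -15.
Check: 7*5 + 2*-15 = 5 = 5 ✓

Step 3: Write the general solution.
a = 5 + (2/1)t = 5 + 2t
b = -15 - (7/1)t = -15 - 7t
for any integer t.

a = 5 + 2t, b = -15 - 7t for integer t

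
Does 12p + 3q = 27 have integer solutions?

Step 1: Compute gcd(12, 3).
gcd(12, 3) = 3

Step 2: Check divisibility.
Does 3 divide 27? 27 = 3 x 9, so yes.

By the theorem on linear Diophantine equations, 12p + 3q = 27 has integer solutions if and only if gcd(12, 3) divides 27. Since 3 | 27, solutions exist.

Yes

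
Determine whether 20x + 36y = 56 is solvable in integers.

Step 1: Compute gcd(20, 36).
gcd(20, 36) = 4

Step 2: Check divisibility.
Does 4 divide 56? 56 = 4 x 14, so yes.

By the theorem on linear Diophantine equations, 20x + 36y = 56 has integer solutions if and only if gcd(20, 36) divides 56. Since 4 | 56, solutions exist.

Yes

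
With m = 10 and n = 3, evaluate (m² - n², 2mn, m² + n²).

a = m² - n² = 100 - 9 = 91
b = 2mn = 2·10·3 = 60
c = m² + n² = 100 + 9 = 109
Verify: 91² + 60² = 8281 + 3600 = 11881 = 109² ✓

(91, 60, 109)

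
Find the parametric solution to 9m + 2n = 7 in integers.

Step 1: Compute gcd(9, 2) = 1.
Since 1 divides 7, solutions exist.

Step 2: Find a particular solution using extended Euclidean algorithm.
We get m₀ = 7, n₀ = -28.
Check: 9*7 + 2*-28 = 7 = 7 ✓

Step 3: Write the general solution.
m = 7 + (2/1)t = 7 + 2t
n = -28 - (9/1)t = -28 - 9t
for any integer t.

m = 7 + 2t, n = -28 - 9t for integer t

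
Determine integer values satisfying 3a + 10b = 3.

Step 1: Check solvability.
gcd(3, 10) = 1
Since 1 divides 3, solutions exist.

Step 2: Apply extended Euclidean algorithm to find gcd.
We find integers such that 3*x0 + 10*y0 = 1

Step 3: Scale the particular solution.
Multiply by 3/1 = 3:
a = -9, b = 3

Step 4: Verify.
3*(-9) + 10*(3) = 3 = 3 ✓

a = -9, b = 3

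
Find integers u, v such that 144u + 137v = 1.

Step 1: Check solvability.
gcd(144, 137) = 1
Since 1 divides 1, solutions exist.

Step 2: Apply extended Euclidean algorithm to find gcd.
We find integers such that 144*x0 + 137*y0 = 1

Step 3: Scale the particular solution.
Multiply by 1/1 = 1:
u = -39, v = 41

Step 4: Verify.
144*(-39) + 137*(41) = 1 = 1 ✓

u = -39, v = 41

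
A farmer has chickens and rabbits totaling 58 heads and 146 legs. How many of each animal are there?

Let c = chickens, r = rabbits.
Heads: c + r = 58
Legs: 2c + 4r = 146
From the first equation, c = 58 - r. Substitute:
2(58 - r) + 4r = 146
116 + 2r = 146
r = (146 - 116)/2 = 15
c = 58 - 15 = 43

Chickens: 43, Rabbits: 15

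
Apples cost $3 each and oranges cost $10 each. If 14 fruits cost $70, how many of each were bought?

Let a = apples, o = oranges.
a + o = 14
3a + 10o = 70
Substitute o = 14 - a:
3a + 10(14 - a) = 70
(3 - 10)a = 70 - 140
-7a = -70
a = 10, o = 14 - 10 = 4

Apples: 10, Oranges: 4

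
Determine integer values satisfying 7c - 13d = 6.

Step 1: Check solvability.
gcd(7, 13) = 1
Since 1 divides 6, solutions exist.

Step 2: Apply extended Euclidean algorithm to find gcd.
We find integers such that 7*x0 + 13*y0 = 1

Step 3: Scale the particular solution.
Multiply by 6/1 = 6:
c = 12, d = 6

Step 4: Verify.
7*(12) - 13*(6) = 6 = 6 ✓

c = 12, d = 6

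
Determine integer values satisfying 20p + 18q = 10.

Step 1: Check solvability.
gcd(20, 18) = 2
Since 2 divides 10, solutions exist.

Step 2: Apply extended Euclidean algorithm to find gcd.
We find integers such that 20*x0 + 18*y0 = 2

Step 3: Scale the particular solution.
Multiply by 10/2 = 5:
p = 5, q = -5

Step 4: Verify.
20*(5) + 18*(-5) = 10 = 10 ✓

p = 5, q = -5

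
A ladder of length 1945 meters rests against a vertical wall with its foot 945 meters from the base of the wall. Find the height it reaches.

The ladder, wall, and ground form a right triangle with hypotenuse 1945 and one leg 945.
By the Pythagorean theorem: h² = 1945² - 945² = 3783025 - 893025 = 2890000
h = √2890000 = 1700 meters

1700 meters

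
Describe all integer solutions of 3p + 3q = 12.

Step 1: Compute gcd(3, 3) = 3.
Since 3 divides 12, solutions exist.

Step 2: Find a particular solution using extended Euclidean algorithm.
We get p₀ = 0, q₀ = 4.
Check: 3*0 + 3*4 = 12 = 12 ✓

Step 3: Write the general solution.
p = 0 + (3/3)t = 0 + 1t
q = 4 - (3/3)t = 4 - 1t
for any integer t.

p = 0 + 1t, q = 4 - 1t for integer t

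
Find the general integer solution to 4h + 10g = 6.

Step 1: Compute gcd(4, 10) = 2.
Since 2 divides 6, solutions exist.

Step 2: Find a particular solution using extended Euclidean algorithm.
We get h₀ = -6, g₀ = 3.
Check: 4*-6 + 10*3 = 6 = 6 ✓

Step 3: Write the general solution.
h = -6 + (10/2)t = -6 + 5t
g = 3 - (4/2)t = 3 - 2t
for any integer t.

h = -6 + 5t, g = 3 - 2t for integer t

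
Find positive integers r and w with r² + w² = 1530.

We need to find integers r, w > 0 such that r² + w² = 1530.
Trying r = 3: w² = 1530 - 3² = 1530 - 9 = 1521
w = 39
Check: 3² + 39² = 9 + 1521 = 1530 ✓

1530 = 3² + 39²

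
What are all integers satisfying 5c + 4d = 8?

Step 1: Compute gcd(5, 4) = 1.
Since 1 divides 8, solutions exist.

Step 2: Find a particular solution using extended Euclidean algorithm.
We get c₀ = 8, d₀ = -8.
Check: 5*8 + 4*-8 = 8 = 8 ✓

Step 3: Write the general solution.
c = 8 + (4/1)t = 8 + 4t
d = -8 - (5/1)t = -8 - 5t
for any integer t.

c = 8 + 4t, d = -8 - 5t for integer t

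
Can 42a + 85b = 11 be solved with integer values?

Step 1: Compute gcd(42, 85).
gcd(42, 85) = 1

Step 2: Check divisibility.
Does 1 divide 11? 11 = 1 x 11, so yes.

By the theorem on linear Diophantine equations, 42a + 85b = 11 has integer solutions if and only if gcd(42, 85) divides 11. Since 1 | 11, solutions exist.

Yes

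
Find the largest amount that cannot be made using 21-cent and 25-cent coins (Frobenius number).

For two coprime denominations a and b, the Frobenius number (largest value not representable as a non-negative combination) is ab - a - b.
Here gcd(21, 25) = 1, so they are coprime.
F(21, 25) = 21·25 - 21 - 25 = 525 - 46 = 479

479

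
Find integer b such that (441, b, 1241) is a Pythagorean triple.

b² = c² - a² = 1241² - 441² = 1540081 - 194481 = 1345600
b = sqrt(1345600) = 1160

1160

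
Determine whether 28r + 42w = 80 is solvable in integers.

Step 1: Compute gcd(28, 42).
gcd(28, 42) = 14

Step 2: Check divisibility.
Does 14 divide 80? 80 = 14 x 5 + 10, so no.

By the theorem on linear Diophantine equations, 28r + 42w = 80 has integer solutions if and only if gcd(28, 42) divides 80. Since 14 does not divide 80, no solutions exist.

No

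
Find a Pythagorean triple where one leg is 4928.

We need the other leg and hypotenuse such that 4928² + x² = c².
Take x = 1890, c = 5278: 4928² + 1890² = 24285184 + 3572100 = 27857284 = 5278² ✓
Triple: (1890, 4928, 5278)

(1890, 4928, 5278)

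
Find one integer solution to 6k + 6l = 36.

Step 1: Check solvability.
gcd(6, 6) = 6
Since 6 divides 36, solutions exist.

Step 2: Apply extended Euclidean algorithm to find gcd.
We find integers such that 6*x0 + 6*y0 = 6

Step 3: Scale the particular solution.
Multiply by 36/6 = 6:
k = 0, l = 6

Step 4: Verify.
6*(0) + 6*(6) = 36 = 36 ✓

k = 0, l = 6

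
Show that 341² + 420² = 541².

Compute a² + b²:
341² + 420² = 116281 + 176400 = 292681
Compute c²:
541² = 292681
Since 292681 = 292681, it is a Pythagorean triple.

Yes, it is a Pythagorean triple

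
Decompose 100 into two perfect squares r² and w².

We need to find integers r, w > 0 such that r² + w² = 100.
Trying r = 6: w² = 100 - 6² = 100 - 36 = 64
w = 8
Check: 6² + 8² = 36 + 64 = 100 ✓

100 = 6² + 8²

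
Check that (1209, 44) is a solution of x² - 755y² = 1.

Compute x² = 1209² = 1461681
Compute 755y² = 755·44² = 755·1936 = 1461680
x² - 755y² = 1461681 - 1461680 = 1
Since this equals 1, (1209, 44) is a solution.

Yes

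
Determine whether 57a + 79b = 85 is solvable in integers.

Step 1: Compute gcd(57, 79).
gcd(57, 79) = 1

Step 2: Check divisibility.
Does 1 divide 85? 85 = 1 x 85, so yes.

By the theorem on linear Diophantine equations, 57a + 79b = 85 has integer solutions if and only if gcd(57, 79) divides 85. Since 1 | 85, solutions exist.

Yes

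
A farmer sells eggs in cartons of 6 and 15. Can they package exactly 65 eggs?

We need non-negative a, b with 6a + 15b = 65.
gcd(6, 15) = 3, and 3 does not divide 65.
No integer solutions exist.

No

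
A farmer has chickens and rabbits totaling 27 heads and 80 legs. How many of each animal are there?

Let c = chickens, r = rabbits.
Heads: c + r = 27
Legs: 2c + 4r = 80
From the first equation, c = 27 - r. Substitute:
2(27 - r) + 4r = 80
54 + 2r = 80
r = (80 - 54)/2 = 13
c = 27 - 13 = 14

Chickens: 14, Rabbits: 13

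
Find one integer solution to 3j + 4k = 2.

Step 1: Check solvability.
gcd(3, 4) = 1
Since 1 divides 2, solutions exist.

Step 2: Apply extended Euclidean algorithm to find gcd.
We find integers such that 3*x0 + 4*y0 = 1

Step 3: Scale the particular solution.
Multiply by 2/1 = 2:
j = -2, k = 2

Step 4: Verify.
3*(-2) + 4*(2) = 2 = 2 ✓

j = -2, k = 2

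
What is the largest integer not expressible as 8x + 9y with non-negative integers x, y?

For two coprime denominations a and b, the Frobenius number (largest value not representable as a non-negative combination) is ab - a - b.
Here gcd(8, 9) = 1, so they are coprime.
F(8, 9) = 8·9 - 8 - 9 = 72 - 17 = 55

55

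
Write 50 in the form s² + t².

We need to find integers s, t > 0 such that s² + t² = 50.
Trying s = 1: t² = 50 - 1² = 50 - 1 = 49
t = 7
Check: 1² + 7² = 1 + 49 = 50 ✓

50 = 1² + 7²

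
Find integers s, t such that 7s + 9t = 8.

Step 1: Check solvability.
gcd(7, 9) = 1
Since 1 divides 8, solutions exist.

Step 2: Apply extended Euclidean algorithm to find gcd.
We find integers such that 7*x0 + 9*y0 = 1

Step 3: Scale the particular solution.
Multiply by 8/1 = 8:
s = 32, t = -24

Step 4: Verify.
7*(32) + 9*(-24) = 8 = 8 ✓

s = 32, t = -24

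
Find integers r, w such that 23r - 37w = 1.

Step 1: Check solvability.
gcd(23, 37) = 1
Since 1 divides 1, solutions exist.

Step 2: Apply extended Euclidean algorithm to find gcd.
We find integers such that 23*x0 + 37*y0 = 1

Step 3: Scale the particular solution.
Multiply by 1/1 = 1:
r = -8, w = -5

Step 4: Verify.
23*(-8) - 37*(-5) = 1 = 1 ✓

r = -8, w = -5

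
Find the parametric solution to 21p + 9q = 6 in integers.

Step 1: Compute gcd(21, 9) = 3.
Since 3 divides 6, solutions exist.

Step 2: Find a particular solution using extended Euclidean algorithm.
We get p₀ = 2, q₀ = -4.
Check: 21*2 + 9*-4 = 6 = 6 ✓

Step 3: Write the general solution.
p = 2 + (9/3)t = 2 + 3t
q = -4 - (21/3)t = -4 - 7t
for any integer t.

p = 2 + 3t, q = -4 - 7t for integer t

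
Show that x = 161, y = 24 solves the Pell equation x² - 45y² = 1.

Compute x² = 161² = 25921
Compute 45y² = 45·24² = 45·576 = 25920
x² - 45y² = 25921 - 25920 = 1
Since this equals 1, (161, 24) is a solution.

Yes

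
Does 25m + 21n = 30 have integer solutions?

Step 1: Compute gcd(25, 21).
gcd(25, 21) = 1

Step 2: Check divisibility.
Does 1 divide 30? 30 = 1 x 30, so yes.

By the theorem on linear Diophantine equations, 25m + 21n = 30 has integer solutions if and only if gcd(25, 21) divides 30. Since 1 | 30, solutions exist.

Yes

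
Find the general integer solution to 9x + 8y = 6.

Step 1: Compute gcd(9, 8) = 1.
Since 1 divides 6, solutions exist.

Step 2: Find a particular solution using extended Euclidean algorithm.
We get x₀ = 6, y₀ = -6.
Check: 9*6 + 8*-6 = 6 = 6 ✓

Step 3: Write the general solution.
x = 6 + (8/1)t = 6 + 8t
y = -6 - (9/1)t = -6 - 9t
for any integer t.

x = 6 + 8t, y = -6 - 9t for integer t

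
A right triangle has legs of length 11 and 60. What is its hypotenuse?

c² = a² + b² = 11² + 60² = 121 + 3600 = 3721
c = 61

61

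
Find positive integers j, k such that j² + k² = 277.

Search for j with 277 - j² a perfect square.
j = 9: 277 - 9² = 277 - 81 = 196 = 14² ✓
So j = 9, k = 14.

j = 9, k = 14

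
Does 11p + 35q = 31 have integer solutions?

Step 1: Compute gcd(11, 35).
gcd(11, 35) = 1

Step 2: Check divisibility.
Does 1 divide 31? 31 = 1 x 31, so yes.

By the theorem on linear Diophantine equations, 11p + 35q = 31 has integer solutions if and only if gcd(11, 35) divides 31. Since 1 | 31, solutions exist.

Yes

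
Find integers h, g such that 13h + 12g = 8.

Step 1: Check solvability.
gcd(13, 12) = 1
Since 1 divides 8, solutions exist.

Step 2: Apply extended Euclidean algorithm to find gcd.
We find integers such that 13*x0 + 12*y0 = 1

Step 3: Scale the particular solution.
Multiply by 8/1 = 8:
h = 8, g = -8

Step 4: Verify.
13*(8) + 12*(-8) = 8 = 8 ✓

h = 8, g = -8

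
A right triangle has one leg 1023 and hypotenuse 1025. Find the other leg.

b² = c² - a² = 1050625 - 1046529 = 4096
b = 64

64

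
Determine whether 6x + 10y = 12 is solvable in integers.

Step 1: Compute gcd(6, 10).
gcd(6, 10) = 2

Step 2: Check divisibility.
Does 2 divide 12? 12 = 2 x 6, so yes.

By the theorem on linear Diophantine equations, 6x + 10y = 12 has integer solutions if and only if gcd(6, 10) divides 12. Since 2 | 12, solutions exist.

Yes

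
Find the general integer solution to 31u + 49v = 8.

Step 1: Compute gcd(31, 49) = 1.
Since 1 divides 8, solutions exist.

Step 2: Find a particular solution using extended Euclidean algorithm.
We get u₀ = 152, v₀ = -96.
Check: 31*152 + 49*-96 = 8 = 8 ✓

Step 3: Write the general solution.
u = 152 + (49/1)t = 152 + 49t
v = -96 - (31/1)t = -96 - 31t
for any integer t.

u = 152 + 49t, v = -96 - 31t for integer t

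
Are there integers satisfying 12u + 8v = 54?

Step 1: Compute gcd(12, 8).
gcd(12, 8) = 4

Step 2: Check divisibility.
Does 4 divide 54? 54 = 4 x 13 + 2, so no.

By the theorem on linear Diophantine equations, 12u + 8v = 54 has integer solutions if and only if gcd(12, 8) divides 54. Since 4 does not divide 54, no solutions exist.

No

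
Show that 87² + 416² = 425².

Compute a² + b²:
87² + 416² = 7569 + 173056 = 180625
Compute c²:
425² = 180625
Since 180625 = 180625, it is a Pythagorean triple.

Yes, it is a Pythagorean triple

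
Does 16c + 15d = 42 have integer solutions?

Step 1: Compute gcd(16, 15).
gcd(16, 15) = 1

Step 2: Check divisibility.
Does 1 divide 42? 42 = 1 x 42, so yes.

By the theorem on linear Diophantine equations, 16c + 15d = 42 has integer solutions if and only if gcd(16, 15) divides 42. Since 1 | 42, solutions exist.

Yes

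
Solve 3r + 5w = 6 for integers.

Step 1: Check solvability.
gcd(3, 5) = 1
Since 1 divides 6, solutions exist.

Step 2: Apply extended Euclidean algorithm to find gcd.
We find integers such that 3*x0 + 5*y0 = 1

Step 3: Scale the particular solution.
Multiply by 6/1 = 6:
r = 12, w = -6

Step 4: Verify.
3*(12) + 5*(-6) = 6 = 6 ✓

r = 12, w = -6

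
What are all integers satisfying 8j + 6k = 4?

Step 1: Compute gcd(8, 6) = 2.
Since 2 divides 4, solutions exist.

Step 2: Find a particular solution using extended Euclidean algorithm.
We get j₀ = 2, k₀ = -2.
Check: 8*2 + 6*-2 = 4 = 4 ✓

Step 3: Write the general solution.
j = 2 + (6/2)t = 2 + 3t
k = -2 - (8/2)t = -2 - 4t
for any integer t.

j = 2 + 3t, k = -2 - 4t for integer t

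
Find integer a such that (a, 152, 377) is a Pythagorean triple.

a² = c² - b² = 377² - 152² = 142129 - 23104 = 119025
a = sqrt(119025) = 345

345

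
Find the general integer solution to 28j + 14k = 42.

Step 1: Compute gcd(28, 14) = 14.
Since 14 divides 42, solutions exist.

Step 2: Find a particular solution using extended Euclidean algorithm.
We get j₀ = 0, k₀ = 3.
Check: 28*0 + 14*3 = 42 = 42 ✓

Step 3: Write the general solution.
j = 0 + (14/14)t = 0 + 1t
k = 3 - (28/14)t = 3 - 2t
for any integer t.

j = 0 + 1t, k = 3 - 2t for integer t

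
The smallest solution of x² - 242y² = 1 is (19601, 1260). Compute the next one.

Solutions to x² - Dy² = 1 are generated by powers of (x₀ + y₀√D).
The next solution satisfies x₁ + y₁√242 = (x₀ + y₀√242)², giving:
x₁ = x₀² + 242y₀² = 19601² + 242·1260² = 384199201 + 384199200 = 768398401
y₁ = 2x₀y₀ = 2·19601·1260 = 49394520

Verify: 768398401² - 242·49394520² = 590436102659356801 - 590436102659356800 = 1 ✓

x = 768398401, y = 49394520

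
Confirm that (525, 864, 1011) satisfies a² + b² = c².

Compute a² + b² = 525² + 864² = 275625 + 746496 = 1022121
Compute c² = 1011² = 1022121
Since 1022121 = 1022121, confirmed.

Yes, it is a Pythagorean triple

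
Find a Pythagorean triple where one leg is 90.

We need the other leg and hypotenuse such that 90² + x² = c².
Take x = 672, c = 678: 90² + 672² = 8100 + 451584 = 459684 = 678² ✓
Triple: (90, 672, 678)

(90, 672, 678)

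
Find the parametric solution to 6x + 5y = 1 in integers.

Step 1: Compute gcd(6, 5) = 1.
Since 1 divides 1, solutions exist.

Step 2: Find a particular solution using extended Euclidean algorithm.
We get x₀ = 1, y₀ = -1.
Check: 6*1 + 5*-1 = 1 = 1 ✓

Step 3: Write the general solution.
x = 1 + (5/1)t = 1 + 5t
y = -1 - (6/1)t = -1 - 6t
for any integer t.

x = 1 + 5t, y = -1 - 6t for integer t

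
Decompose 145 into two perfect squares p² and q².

We need to find integers p, q > 0 such that p² + q² = 145.
Trying p = 1: q² = 145 - 1² = 145 - 1 = 144
q = 12
Check: 1² + 12² = 1 + 144 = 145 ✓

145 = 1² + 12²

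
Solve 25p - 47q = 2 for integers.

Step 1: Check solvability.
gcd(25, 47) = 1
Since 1 divides 2, solutions exist.

Step 2: Apply extended Euclidean algorithm to find gcd.
We find integers such that 25*x0 + 47*y0 = 1

Step 3: Scale the particular solution.
Multiply by 2/1 = 2:
p = -30, q = -16

Step 4: Verify.
25*(-30) - 47*(-16) = 2 = 2 ✓

p = -30, q = -16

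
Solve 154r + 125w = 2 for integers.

Step 1: Check solvability.
gcd(154, 125) = 1
Since 1 divides 2, solutions exist.

Step 2: Apply extended Euclidean algorithm to find gcd.
We find integers such that 154*x0 + 125*y0 = 1

Step 3: Scale the particular solution.
Multiply by 2/1 = 2:
r = -112, w = 138

Step 4: Verify.
154*(-112) + 125*(138) = 2 = 2 ✓

r = -112, w = 138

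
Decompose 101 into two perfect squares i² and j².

We need to find integers i, j > 0 such that i² + j² = 101.
Trying i = 1: j² = 101 - 1² = 101 - 1 = 100
j = 10
Check: 1² + 10² = 1 + 100 = 101 ✓

101 = 1² + 10²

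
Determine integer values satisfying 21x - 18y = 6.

Step 1: Check solvability.
gcd(21, 18) = 3
Since 3 divides 6, solutions exist.

Step 2: Apply extended Euclidean algorithm to find gcd.
We find integers such that 21*x0 + 18*y0 = 3

Step 3: Scale the particular solution.
Multiply by 6/3 = 2:
x = 2, y = 2

Step 4: Verify.
21*(2) - 18*(2) = 6 = 6 ✓

x = 2, y = 2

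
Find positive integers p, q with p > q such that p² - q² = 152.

Factor: p² - q² = (p+q)(p-q) = 152.
We need two factors of 152 with the same parity.
Use p+q = 76 and p-q = 2 (product 76·2 = 152).
Adding: 2p = 78, so p = 39.
Subtracting: 2q = 74, so q = 37.
Check: 39² - 37² = 1521 - 1369 = 152 ✓

p = 39, q = 37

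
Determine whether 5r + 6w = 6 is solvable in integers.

Step 1: Compute gcd(5, 6).
gcd(5, 6) = 1

Step 2: Check divisibility.
Does 1 divide 6? 6 = 1 x 6, so yes.

By the theorem on linear Diophantine equations, 5r + 6w = 6 has integer solutions if and only if gcd(5, 6) divides 6. Since 1 | 6, solutions exist.

Yes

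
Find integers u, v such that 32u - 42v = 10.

Step 1: Check solvability.
gcd(32, 42) = 2
Since 2 divides 10, solutions exist.

Step 2: Apply extended Euclidean algorithm to find gcd.
We find integers such that 32*x0 + 42*y0 = 2

Step 3: Scale the particular solution.
Multiply by 10/2 = 5:
u = 20, v = 15

Step 4: Verify.
32*(20) - 42*(15) = 10 = 10 ✓

u = 20, v = 15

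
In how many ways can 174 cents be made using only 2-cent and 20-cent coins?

We need non-negative integers (x, y) with 2x + 20y = 174.
For each x from 0 to 87, check if (174 - 2x) is a non-negative multiple of 20.
Solutions (x, y): (7,8), (17,7), (27,6), (37,5), ...
Count: 9

9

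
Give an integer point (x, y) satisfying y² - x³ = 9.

Try small integer x values and check whether x³ + 9 is a perfect square.
x = -2: x³ + 9 = -2³ + 9 = -8 + 9 = 1
Is 1 a perfect square? 1² = 1 ✓
So (x, y) = (-2, 1) is a solution.

x = -2, y = 1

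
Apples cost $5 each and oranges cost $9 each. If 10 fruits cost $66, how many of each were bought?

Let a = apples, o = oranges.
a + o = 10
5a + 9o = 66
Substitute o = 10 - a:
5a + 9(10 - a) = 66
(5 - 9)a = 66 - 90
-4a = -24
a = 6, o = 10 - 6 = 4

Apples: 6, Oranges: 4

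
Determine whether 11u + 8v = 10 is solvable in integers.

Step 1: Compute gcd(11, 8).
gcd(11, 8) = 1

Step 2: Check divisibility.
Does 1 divide 10? 10 = 1 x 10, so yes.

By the theorem on linear Diophantine equations, 11u + 8v = 10 has integer solutions if and only if gcd(11, 8) divides 10. Since 1 | 10, solutions exist.

Yes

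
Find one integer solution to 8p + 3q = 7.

Step 1: Check solvability.
gcd(8, 3) = 1
Since 1 divides 7, solutions exist.

Step 2: Apply extended Euclidean algorithm to find gcd.
We find integers such that 8*x0 + 3*y0 = 1

Step 3: Scale the particular solution.
Multiply by 7/1 = 7:
p = -7, q = 21

Step 4: Verify.
8*(-7) + 3*(21) = 7 = 7 ✓

p = -7, q = 21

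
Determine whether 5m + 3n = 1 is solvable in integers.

Step 1: Compute gcd(5, 3).
gcd(5, 3) = 1

Step 2: Check divisibility.
Does 1 divide 1? 1 = 1 x 1, so yes.

By the theorem on linear Diophantine equations, 5m + 3n = 1 has integer solutions if and only if gcd(5, 3) divides 1. Since 1 | 1, solutions exist.

Yes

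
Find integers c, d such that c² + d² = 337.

We need to find integers c, d > 0 such that c² + d² = 337.
Trying c = 9: d² = 337 - 9² = 337 - 81 = 256
d = 16
Check: 9² + 16² = 81 + 256 = 337 ✓

337 = 9² + 16²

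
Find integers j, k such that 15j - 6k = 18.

Step 1: Check solvability.
gcd(15, 6) = 3
Since 3 divides 18, solutions exist.

Step 2: Apply extended Euclidean algorithm to find gcd.
We find integers such that 15*x0 + 6*y0 = 3

Step 3: Scale the particular solution.
Multiply by 18/3 = 6:
j = 6, k = 12

Step 4: Verify.
15*(6) - 6*(12) = 18 = 18 ✓

j = 6, k = 12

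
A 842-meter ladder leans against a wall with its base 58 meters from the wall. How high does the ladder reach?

The ladder, wall, and ground form a right triangle with hypotenuse 842 and one leg 58.
By the Pythagorean theorem: h² = 842² - 58² = 708964 - 3364 = 705600
h = √705600 = 840 meters

840 meters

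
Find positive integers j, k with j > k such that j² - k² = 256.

Factor: j² - k² = (j+k)(j-k) = 256.
We need two factors of 256 with the same parity.
Use j+k = 128 and j-k = 2 (product 128·2 = 256).
Adding: 2j = 130, so j = 65.
Subtracting: 2k = 126, so k = 63.
Check: 65² - 63² = 4225 - 3969 = 256 ✓

j = 65, k = 63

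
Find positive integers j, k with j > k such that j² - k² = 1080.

Factor: j² - k² = (j+k)(j-k) = 1080.
We need two factors of 1080 with the same parity.
Use j+k = 540 and j-k = 2 (product 540·2 = 1080).
Adding: 2j = 542, so j = 271.
Subtracting: 2k = 538, so k = 269.
Check: 271² - 269² = 73441 - 72361 = 1080 ✓

j = 271, k = 269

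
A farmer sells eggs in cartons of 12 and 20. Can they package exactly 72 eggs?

We need non-negative a, b with 12a + 20b = 72.
gcd(12, 20) = 4 divides 72.
Try a = 1: 20b = 72 - 12 = 60, so b = 3.
One way: 1 cartons of 12 and 3 cartons of 20.

Yes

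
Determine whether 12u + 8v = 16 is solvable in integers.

Step 1: Compute gcd(12, 8).
gcd(12, 8) = 4

Step 2: Check divisibility.
Does 4 divide 16? 16 = 4 x 4, so yes.

By the theorem on linear Diophantine equations, 12u + 8v = 16 has integer solutions if and only if gcd(12, 8) divides 16. Since 4 | 16, solutions exist.

Yes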